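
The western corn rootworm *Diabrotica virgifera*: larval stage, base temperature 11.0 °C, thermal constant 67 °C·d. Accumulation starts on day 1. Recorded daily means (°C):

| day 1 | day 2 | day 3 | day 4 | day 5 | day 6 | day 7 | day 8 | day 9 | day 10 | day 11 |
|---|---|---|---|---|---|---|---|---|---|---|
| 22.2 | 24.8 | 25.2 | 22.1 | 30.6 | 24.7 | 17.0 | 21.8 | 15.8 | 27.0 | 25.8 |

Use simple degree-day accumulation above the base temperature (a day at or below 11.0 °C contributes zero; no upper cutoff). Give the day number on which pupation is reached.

Daily DD above 11.0 °C: 11.2, 13.8, 14.2, 11.1, 19.6, 13.7, 6.0, 10.8, 4.8, 16.0, 14.8.
Cumulative: 11.2, 25.0, 39.2, 50.3, 69.9, 83.6, 89.6, 100.4, 105.2, 121.2, 136.0.
The total first reaches 67 DD on day 5.

day 5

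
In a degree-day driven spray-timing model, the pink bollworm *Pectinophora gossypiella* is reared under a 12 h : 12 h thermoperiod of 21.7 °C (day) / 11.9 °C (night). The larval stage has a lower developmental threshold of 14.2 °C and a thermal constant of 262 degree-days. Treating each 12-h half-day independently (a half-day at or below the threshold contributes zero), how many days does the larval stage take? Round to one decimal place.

69.9 days

Day half: max(0, 21.7 − 14.2) × 0.5 = 7.5 × 0.5 = 3.75 DD.
Night half: max(0, 11.9 − 14.2) × 0.5 = 0.0 × 0.5 = 0.00 DD.
Per 24 h: 3.75 DD/day.
Duration = 262 / 3.75 = 69.867 ≈ 69.9 days.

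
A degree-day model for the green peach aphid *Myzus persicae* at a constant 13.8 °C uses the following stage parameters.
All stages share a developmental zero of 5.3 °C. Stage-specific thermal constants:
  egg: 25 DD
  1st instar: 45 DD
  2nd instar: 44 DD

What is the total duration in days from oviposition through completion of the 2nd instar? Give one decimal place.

Daily accumulation at 13.8 °C = 13.8 − 5.3 = 8.5 DD/day.
Total K = 25 + 45 + 44 = 114 DD.
Total duration = 114 / 8.5 = 13.412 ≈ 13.4 days.

13.4 days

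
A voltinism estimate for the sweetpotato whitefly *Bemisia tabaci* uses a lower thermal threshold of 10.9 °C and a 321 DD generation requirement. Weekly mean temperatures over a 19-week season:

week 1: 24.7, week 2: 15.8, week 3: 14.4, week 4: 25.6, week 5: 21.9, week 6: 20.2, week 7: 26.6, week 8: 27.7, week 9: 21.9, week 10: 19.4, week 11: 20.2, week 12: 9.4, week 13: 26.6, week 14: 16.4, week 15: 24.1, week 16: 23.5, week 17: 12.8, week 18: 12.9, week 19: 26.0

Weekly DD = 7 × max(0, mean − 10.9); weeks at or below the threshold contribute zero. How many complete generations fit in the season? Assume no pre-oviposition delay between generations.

4 generations

Weekly DD (7 × max(0, T̄ − 10.9)): 96.6, 34.3, 24.5, 102.9, 77.0, 65.1, 109.9, 117.6, 77.0, 59.5, 65.1, 0.0, 109.9, 38.5, 92.4, 88.2, 13.3, 14.0, 105.7.
Season total = 1291.5 DD.
Complete generations = ⌊1291.5 / 321⌋ = 4.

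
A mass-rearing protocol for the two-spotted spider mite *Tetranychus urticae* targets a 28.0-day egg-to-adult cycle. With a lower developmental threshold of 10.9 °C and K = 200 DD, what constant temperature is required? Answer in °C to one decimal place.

Required daily accumulation = 200 / 28.0 = 7.143 DD/day.
T = T_base + 7.143 = 10.9 + 7.143 = 18.043 ≈ 18.0 °C.

18.0 °C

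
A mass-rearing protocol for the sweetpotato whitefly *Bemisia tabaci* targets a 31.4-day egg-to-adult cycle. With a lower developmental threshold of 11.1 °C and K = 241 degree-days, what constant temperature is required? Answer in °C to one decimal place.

Required daily accumulation = 241 / 31.4 = 7.675 DD/day.
T = T_base + 7.675 = 11.1 + 7.675 = 18.775 ≈ 18.8 °C.

18.8 °C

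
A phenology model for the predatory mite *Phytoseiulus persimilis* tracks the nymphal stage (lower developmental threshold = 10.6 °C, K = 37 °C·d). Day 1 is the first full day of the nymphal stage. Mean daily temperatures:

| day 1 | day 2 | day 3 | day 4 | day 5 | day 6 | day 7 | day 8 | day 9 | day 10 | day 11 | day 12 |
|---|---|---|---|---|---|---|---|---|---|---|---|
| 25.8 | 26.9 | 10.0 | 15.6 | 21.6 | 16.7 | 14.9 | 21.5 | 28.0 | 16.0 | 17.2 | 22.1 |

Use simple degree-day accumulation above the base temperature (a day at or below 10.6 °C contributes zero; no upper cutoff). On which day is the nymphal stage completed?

day 5

Daily DD above 10.6 °C: 15.2, 16.3, 0.0, 5.0, 11.0, 6.1, 4.3, 10.9, 17.4, 5.4, 6.6, 11.5.
Cumulative: 15.2, 31.5, 31.5, 36.5, 47.5, 53.6, 57.9, 68.8, 86.2, 91.6, 98.2, 109.7.
The total first reaches 37 DD on day 5.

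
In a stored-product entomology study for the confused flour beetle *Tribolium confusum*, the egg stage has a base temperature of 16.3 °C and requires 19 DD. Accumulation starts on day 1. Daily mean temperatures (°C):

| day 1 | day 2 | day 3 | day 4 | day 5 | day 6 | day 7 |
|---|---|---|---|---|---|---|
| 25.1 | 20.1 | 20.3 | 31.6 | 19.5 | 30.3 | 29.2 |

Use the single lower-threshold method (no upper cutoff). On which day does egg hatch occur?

Daily DD above 16.3 °C: 8.8, 3.8, 4.0, 15.3, 3.2, 14.0, 12.9.
Cumulative: 8.8, 12.6, 16.6, 31.9, 35.1, 49.1, 62.0.
The total first reaches 19 DD on day 4.

day 4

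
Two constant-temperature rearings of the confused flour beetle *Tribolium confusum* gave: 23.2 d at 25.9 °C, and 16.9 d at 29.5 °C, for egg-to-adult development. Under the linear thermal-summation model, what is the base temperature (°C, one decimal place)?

Linear rate model ⇒ the product D·(T − T_b) is constant across temperatures.
23.2·(25.9 − T_b) = 16.9·(29.5 − T_b)
T_b = (23.2·25.9 − 16.9·29.5) / (23.2 − 16.9) = 102.33 / 6.3 = 16.243 °C ≈ 16.2 °C.

16.2 °C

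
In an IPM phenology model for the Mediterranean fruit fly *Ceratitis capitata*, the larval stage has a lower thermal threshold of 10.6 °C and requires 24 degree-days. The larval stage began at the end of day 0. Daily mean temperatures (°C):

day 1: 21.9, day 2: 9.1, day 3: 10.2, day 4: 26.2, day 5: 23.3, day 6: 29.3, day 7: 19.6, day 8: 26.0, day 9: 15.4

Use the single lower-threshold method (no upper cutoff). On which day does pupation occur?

Daily DD above 10.6 °C: 11.3, 0.0, 0.0, 15.6, 12.7, 18.7, 9.0, 15.4, 4.8.
Cumulative: 11.3, 11.3, 11.3, 26.9, 39.6, 58.3, 67.3, 82.7, 87.5.
The total first reaches 24 DD on day 4.

day 4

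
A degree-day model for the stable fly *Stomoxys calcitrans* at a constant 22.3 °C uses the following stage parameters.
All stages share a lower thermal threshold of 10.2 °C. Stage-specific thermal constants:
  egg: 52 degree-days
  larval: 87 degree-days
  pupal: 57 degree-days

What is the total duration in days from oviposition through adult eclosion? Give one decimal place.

Daily accumulation at 22.3 °C = 22.3 − 10.2 = 12.1 DD/day.
Total K = 52 + 87 + 57 = 196 DD.
Total duration = 196 / 12.1 = 16.198 ≈ 16.2 days.

16.2 days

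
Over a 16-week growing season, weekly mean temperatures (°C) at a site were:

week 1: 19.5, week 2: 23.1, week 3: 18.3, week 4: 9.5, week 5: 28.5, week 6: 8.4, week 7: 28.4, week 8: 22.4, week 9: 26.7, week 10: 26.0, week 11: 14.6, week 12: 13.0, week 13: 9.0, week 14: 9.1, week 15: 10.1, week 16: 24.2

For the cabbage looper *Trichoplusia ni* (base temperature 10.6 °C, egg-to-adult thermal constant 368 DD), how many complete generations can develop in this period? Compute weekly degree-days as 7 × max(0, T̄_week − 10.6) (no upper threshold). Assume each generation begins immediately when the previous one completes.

Weekly DD (7 × max(0, T̄ − 10.6)): 62.3, 87.5, 53.9, 0.0, 125.3, 0.0, 124.6, 82.6, 112.7, 107.8, 28.0, 16.8, 0.0, 0.0, 0.0, 95.2.
Season total = 896.7 DD.
Complete generations = ⌊896.7 / 368⌋ = 2.

2 generations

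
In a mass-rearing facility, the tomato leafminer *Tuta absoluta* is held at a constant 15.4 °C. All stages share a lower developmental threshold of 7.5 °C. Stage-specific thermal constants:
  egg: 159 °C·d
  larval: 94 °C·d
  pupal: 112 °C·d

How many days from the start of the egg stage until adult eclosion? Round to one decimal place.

46.2 days

Daily accumulation at 15.4 °C = 15.4 − 7.5 = 7.9 DD/day.
Total K = 159 + 94 + 112 = 365 DD.
Total duration = 365 / 7.9 = 46.203 ≈ 46.2 days.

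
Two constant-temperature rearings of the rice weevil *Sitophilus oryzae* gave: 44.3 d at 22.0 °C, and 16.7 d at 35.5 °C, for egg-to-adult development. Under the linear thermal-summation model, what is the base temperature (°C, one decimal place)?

Equal thermal constants: D₁(T₁ − T_b) = D₂(T₂ − T_b).
44.3·(22.0 − T_b) = 16.7·(35.5 − T_b)
T_b = (44.3·22.0 − 16.7·35.5) / (44.3 − 16.7) = 381.75 / 27.6 = 13.832 °C ≈ 13.8 °C.

13.8 °C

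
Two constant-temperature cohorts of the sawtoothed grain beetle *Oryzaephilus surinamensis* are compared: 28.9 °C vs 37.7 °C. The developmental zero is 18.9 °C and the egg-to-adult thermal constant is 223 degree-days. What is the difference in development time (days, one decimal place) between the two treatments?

At 28.9 °C: 223 / (28.9 − 18.9) = 223 / 10.0 = 22.300 d.
At 37.7 °C: 223 / (37.7 − 18.9) = 223 / 18.8 = 11.862 d.
Difference = |22.300 − 11.862| = 10.438 ≈ 10.4 days.

10.4 days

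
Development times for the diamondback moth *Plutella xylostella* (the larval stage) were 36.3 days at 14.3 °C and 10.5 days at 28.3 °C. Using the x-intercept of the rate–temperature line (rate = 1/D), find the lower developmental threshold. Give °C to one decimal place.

8.6 °C

Equal thermal constants: D₁(T₁ − T_b) = D₂(T₂ − T_b).
36.3·(14.3 − T_b) = 10.5·(28.3 − T_b)
T_b = (36.3·14.3 − 10.5·28.3) / (36.3 − 10.5) = 221.94 / 25.8 = 8.602 °C ≈ 8.6 °C.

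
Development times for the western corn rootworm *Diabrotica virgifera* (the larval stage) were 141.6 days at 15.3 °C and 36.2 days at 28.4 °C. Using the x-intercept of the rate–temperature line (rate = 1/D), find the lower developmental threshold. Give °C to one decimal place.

Linear rate model ⇒ the product D·(T − T_b) is constant across temperatures.
141.6·(15.3 − T_b) = 36.2·(28.4 − T_b)
T_b = (141.6·15.3 − 36.2·28.4) / (141.6 − 36.2) = 1138.40 / 105.4 = 10.801 °C ≈ 10.8 °C.

10.8 °C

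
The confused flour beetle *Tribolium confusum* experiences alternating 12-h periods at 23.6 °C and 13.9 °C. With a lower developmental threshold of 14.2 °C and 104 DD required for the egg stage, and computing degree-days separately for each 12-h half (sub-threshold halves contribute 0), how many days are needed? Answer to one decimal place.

22.1 days

Day half: max(0, 23.6 − 14.2) × 0.5 = 9.4 × 0.5 = 4.70 DD.
Night half: max(0, 13.9 − 14.2) × 0.5 = 0.0 × 0.5 = 0.00 DD.
Per 24 h: 4.70 DD/day.
Duration = 104 / 4.70 = 22.128 ≈ 22.1 days.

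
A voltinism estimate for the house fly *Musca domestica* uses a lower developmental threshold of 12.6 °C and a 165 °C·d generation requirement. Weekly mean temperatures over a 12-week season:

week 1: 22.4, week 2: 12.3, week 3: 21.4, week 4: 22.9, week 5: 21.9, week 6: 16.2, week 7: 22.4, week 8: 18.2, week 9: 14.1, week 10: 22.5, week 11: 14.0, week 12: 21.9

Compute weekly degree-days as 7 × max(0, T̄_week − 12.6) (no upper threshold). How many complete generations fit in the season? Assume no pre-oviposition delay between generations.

3 generations

Weekly DD (7 × max(0, T̄ − 12.6)): 68.6, 0.0, 61.6, 72.1, 65.1, 25.2, 68.6, 39.2, 10.5, 69.3, 9.8, 65.1.
Season total = 555.1 DD.
Complete generations = ⌊555.1 / 165⌋ = 3.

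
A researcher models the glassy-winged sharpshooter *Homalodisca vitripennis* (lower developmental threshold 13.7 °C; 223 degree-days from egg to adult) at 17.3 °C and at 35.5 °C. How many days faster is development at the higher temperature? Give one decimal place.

51.7 days

At 17.3 °C: 223 / (17.3 − 13.7) = 223 / 3.6 = 61.944 d.
At 35.5 °C: 223 / (35.5 − 13.7) = 223 / 21.8 = 10.229 d.
Difference = |61.944 − 10.229| = 51.715 ≈ 51.7 days.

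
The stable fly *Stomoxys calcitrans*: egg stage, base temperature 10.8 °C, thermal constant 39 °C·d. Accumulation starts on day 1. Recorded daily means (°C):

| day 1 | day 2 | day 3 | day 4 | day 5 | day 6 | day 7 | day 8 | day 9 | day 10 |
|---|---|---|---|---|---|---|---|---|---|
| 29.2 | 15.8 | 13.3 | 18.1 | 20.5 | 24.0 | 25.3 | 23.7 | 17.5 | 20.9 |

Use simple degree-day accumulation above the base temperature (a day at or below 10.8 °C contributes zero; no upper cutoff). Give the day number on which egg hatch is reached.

Daily DD above 10.8 °C: 18.4, 5.0, 2.5, 7.3, 9.7, 13.2, 14.5, 12.9, 6.7, 10.1.
Cumulative: 18.4, 23.4, 25.9, 33.2, 42.9, 56.1, 70.6, 83.5, 90.2, 100.3.
The total first reaches 39 DD on day 5.

day 5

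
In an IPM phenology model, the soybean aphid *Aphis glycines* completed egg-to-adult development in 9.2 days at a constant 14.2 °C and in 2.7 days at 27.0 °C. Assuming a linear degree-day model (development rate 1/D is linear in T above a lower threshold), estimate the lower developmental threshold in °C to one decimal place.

Equal thermal constants: D₁(T₁ − T_b) = D₂(T₂ − T_b).
9.2·(14.2 − T_b) = 2.7·(27.0 − T_b)
T_b = (9.2·14.2 − 2.7·27.0) / (9.2 − 2.7) = 57.74 / 6.5 = 8.883 °C ≈ 8.9 °C.

8.9 °C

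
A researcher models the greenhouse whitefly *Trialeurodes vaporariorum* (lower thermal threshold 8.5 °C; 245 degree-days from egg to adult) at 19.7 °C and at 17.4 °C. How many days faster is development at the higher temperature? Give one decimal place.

At 19.7 °C: 245 / (19.7 − 8.5) = 245 / 11.2 = 21.875 d.
At 17.4 °C: 245 / (17.4 − 8.5) = 245 / 8.9 = 27.528 d.
Difference = |21.875 − 27.528| = 5.653 ≈ 5.7 days.

5.7 days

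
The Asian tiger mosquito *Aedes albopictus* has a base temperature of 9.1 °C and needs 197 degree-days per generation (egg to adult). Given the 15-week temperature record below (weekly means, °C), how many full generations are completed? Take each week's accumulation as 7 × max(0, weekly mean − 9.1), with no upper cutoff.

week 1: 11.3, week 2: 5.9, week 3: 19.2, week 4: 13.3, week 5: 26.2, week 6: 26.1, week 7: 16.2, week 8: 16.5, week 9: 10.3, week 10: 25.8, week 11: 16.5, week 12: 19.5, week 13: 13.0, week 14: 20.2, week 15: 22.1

Weekly DD (7 × max(0, T̄ − 9.1)): 15.4, 0.0, 70.7, 29.4, 119.7, 119.0, 49.7, 51.8, 8.4, 116.9, 51.8, 72.8, 27.3, 77.7, 91.0.
Season total = 901.6 DD.
Complete generations = ⌊901.6 / 197⌋ = 4.

4 generations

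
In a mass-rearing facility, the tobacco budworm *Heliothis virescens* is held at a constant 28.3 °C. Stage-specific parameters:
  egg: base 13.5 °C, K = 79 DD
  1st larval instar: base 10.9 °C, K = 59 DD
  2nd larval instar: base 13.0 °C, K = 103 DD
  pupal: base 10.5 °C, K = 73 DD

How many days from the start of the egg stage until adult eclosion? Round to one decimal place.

19.6 days

egg: 79 / (28.3 − 13.5) = 79 / 14.8 = 5.338 d.
1st larval instar: 59 / (28.3 − 10.9) = 59 / 17.4 = 3.391 d.
2nd larval instar: 103 / (28.3 − 13.0) = 103 / 15.3 = 6.732 d.
pupal: 73 / (28.3 − 10.5) = 73 / 17.8 = 4.101 d.
Sum = 19.562 ≈ 19.6 days.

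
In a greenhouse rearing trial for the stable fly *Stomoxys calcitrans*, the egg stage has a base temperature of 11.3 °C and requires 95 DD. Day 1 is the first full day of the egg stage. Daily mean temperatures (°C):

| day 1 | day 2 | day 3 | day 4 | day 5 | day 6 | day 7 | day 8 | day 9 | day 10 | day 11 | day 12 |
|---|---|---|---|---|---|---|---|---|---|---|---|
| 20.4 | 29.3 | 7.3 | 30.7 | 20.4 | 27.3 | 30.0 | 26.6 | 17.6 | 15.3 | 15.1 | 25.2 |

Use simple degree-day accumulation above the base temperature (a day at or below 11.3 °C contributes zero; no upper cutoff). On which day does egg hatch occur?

day 8

Daily DD above 11.3 °C: 9.1, 18.0, 0.0, 19.4, 9.1, 16.0, 18.7, 15.3, 6.3, 4.0, 3.8, 13.9.
Cumulative: 9.1, 27.1, 27.1, 46.5, 55.6, 71.6, 90.3, 105.6, 111.9, 115.9, 119.7, 133.6.
The total first reaches 95 DD on day 8.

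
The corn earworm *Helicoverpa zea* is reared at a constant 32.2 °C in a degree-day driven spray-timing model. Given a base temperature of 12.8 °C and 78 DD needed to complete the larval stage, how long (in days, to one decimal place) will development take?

Daily accumulation = 32.2 − 12.8 = 19.4 DD/day.
Duration = 78 / 19.4 = 4.021 ≈ 4.0 days.

4.0 days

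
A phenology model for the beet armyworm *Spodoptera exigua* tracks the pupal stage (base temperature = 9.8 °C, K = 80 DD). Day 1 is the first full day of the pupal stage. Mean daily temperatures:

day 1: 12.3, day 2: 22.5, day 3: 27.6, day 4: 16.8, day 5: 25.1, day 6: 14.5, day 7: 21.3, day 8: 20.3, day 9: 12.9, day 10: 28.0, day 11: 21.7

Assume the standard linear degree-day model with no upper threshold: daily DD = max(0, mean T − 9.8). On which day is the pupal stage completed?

Daily DD above 9.8 °C: 2.5, 12.7, 17.8, 7.0, 15.3, 4.7, 11.5, 10.5, 3.1, 18.2, 11.9.
Cumulative: 2.5, 15.2, 33.0, 40.0, 55.3, 60.0, 71.5, 82.0, 85.1, 103.3, 115.2.
The total first reaches 80 DD on day 8.

day 8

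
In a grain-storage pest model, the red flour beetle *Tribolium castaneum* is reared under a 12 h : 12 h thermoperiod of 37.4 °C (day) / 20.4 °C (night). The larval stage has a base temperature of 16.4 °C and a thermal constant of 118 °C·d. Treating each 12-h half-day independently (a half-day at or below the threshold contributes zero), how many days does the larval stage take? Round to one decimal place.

9.4 days

Day half: max(0, 37.4 − 16.4) × 0.5 = 21.0 × 0.5 = 10.50 DD.
Night half: max(0, 20.4 − 16.4) × 0.5 = 4.0 × 0.5 = 2.00 DD.
Per 24 h: 12.50 DD/day.
Duration = 118 / 12.50 = 9.440 ≈ 9.4 days.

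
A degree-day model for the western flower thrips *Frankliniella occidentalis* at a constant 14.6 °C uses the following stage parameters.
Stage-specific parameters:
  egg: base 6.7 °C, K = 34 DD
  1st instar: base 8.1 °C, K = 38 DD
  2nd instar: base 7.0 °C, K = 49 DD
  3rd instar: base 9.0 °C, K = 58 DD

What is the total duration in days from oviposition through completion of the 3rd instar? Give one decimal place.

egg: 34 / (14.6 − 6.7) = 34 / 7.9 = 4.304 d.
1st instar: 38 / (14.6 − 8.1) = 38 / 6.5 = 5.846 d.
2nd instar: 49 / (14.6 − 7.0) = 49 / 7.6 = 6.447 d.
3rd instar: 58 / (14.6 − 9.0) = 58 / 5.6 = 10.357 d.
Sum = 26.954 ≈ 27.0 days.

27.0 days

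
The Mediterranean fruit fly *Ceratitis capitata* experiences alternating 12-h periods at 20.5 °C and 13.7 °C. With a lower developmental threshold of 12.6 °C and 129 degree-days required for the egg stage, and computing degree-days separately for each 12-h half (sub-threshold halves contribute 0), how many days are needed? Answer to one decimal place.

Day half: max(0, 20.5 − 12.6) × 0.5 = 7.9 × 0.5 = 3.95 DD.
Night half: max(0, 13.7 − 12.6) × 0.5 = 1.1 × 0.5 = 0.55 DD.
Per 24 h: 4.50 DD/day.
Duration = 129 / 4.50 = 28.667 ≈ 28.7 days.

28.7 days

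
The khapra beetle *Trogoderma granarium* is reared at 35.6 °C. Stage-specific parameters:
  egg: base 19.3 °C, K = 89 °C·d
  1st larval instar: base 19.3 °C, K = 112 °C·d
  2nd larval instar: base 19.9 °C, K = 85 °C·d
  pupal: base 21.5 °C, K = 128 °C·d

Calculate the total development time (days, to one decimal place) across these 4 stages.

26.8 days

egg: 89 / (35.6 − 19.3) = 89 / 16.3 = 5.460 d.
1st larval instar: 112 / (35.6 − 19.3) = 112 / 16.3 = 6.871 d.
2nd larval instar: 85 / (35.6 − 19.9) = 85 / 15.7 = 5.414 d.
pupal: 128 / (35.6 − 21.5) = 128 / 14.1 = 9.078 d.
Sum = 26.823 ≈ 26.8 days.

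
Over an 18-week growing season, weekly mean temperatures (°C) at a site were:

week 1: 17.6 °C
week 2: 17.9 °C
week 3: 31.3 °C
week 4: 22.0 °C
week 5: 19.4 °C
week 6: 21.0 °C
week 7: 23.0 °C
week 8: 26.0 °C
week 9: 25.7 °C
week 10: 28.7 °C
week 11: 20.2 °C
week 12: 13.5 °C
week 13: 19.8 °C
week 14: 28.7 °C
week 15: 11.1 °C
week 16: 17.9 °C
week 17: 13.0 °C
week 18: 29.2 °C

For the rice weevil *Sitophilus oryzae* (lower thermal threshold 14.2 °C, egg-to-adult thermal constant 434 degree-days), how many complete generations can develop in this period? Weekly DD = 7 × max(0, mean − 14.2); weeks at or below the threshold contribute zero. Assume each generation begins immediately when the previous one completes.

Weekly DD (7 × max(0, T̄ − 14.2)): 23.8, 25.9, 119.7, 54.6, 36.4, 47.6, 61.6, 82.6, 80.5, 101.5, 42.0, 0.0, 39.2, 101.5, 0.0, 25.9, 0.0, 105.0.
Season total = 947.8 DD.
Complete generations = ⌊947.8 / 434⌋ = 2.

2 generations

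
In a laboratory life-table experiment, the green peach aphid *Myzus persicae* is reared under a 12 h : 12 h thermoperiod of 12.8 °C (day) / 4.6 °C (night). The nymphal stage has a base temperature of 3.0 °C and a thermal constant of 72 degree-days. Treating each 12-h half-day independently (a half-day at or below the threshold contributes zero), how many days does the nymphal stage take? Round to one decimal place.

Day half: max(0, 12.8 − 3.0) × 0.5 = 9.8 × 0.5 = 4.90 DD.
Night half: max(0, 4.6 − 3.0) × 0.5 = 1.6 × 0.5 = 0.80 DD.
Per 24 h: 5.70 DD/day.
Duration = 72 / 5.70 = 12.632 ≈ 12.6 days.

12.6 days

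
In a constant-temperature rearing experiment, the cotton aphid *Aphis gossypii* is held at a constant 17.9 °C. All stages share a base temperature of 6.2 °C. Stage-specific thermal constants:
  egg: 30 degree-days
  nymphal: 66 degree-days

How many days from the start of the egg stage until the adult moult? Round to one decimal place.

Daily accumulation at 17.9 °C = 17.9 − 6.2 = 11.7 DD/day.
Total K = 30 + 66 = 96 DD.
Total duration = 96 / 11.7 = 8.205 ≈ 8.2 days.

8.2 days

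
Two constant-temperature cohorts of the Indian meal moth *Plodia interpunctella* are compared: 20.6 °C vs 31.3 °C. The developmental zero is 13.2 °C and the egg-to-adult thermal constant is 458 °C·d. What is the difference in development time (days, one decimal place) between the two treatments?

36.6 days

At 20.6 °C: 458 / (20.6 − 13.2) = 458 / 7.4 = 61.892 d.
At 31.3 °C: 458 / (31.3 − 13.2) = 458 / 18.1 = 25.304 d.
Difference = |61.892 − 25.304| = 36.588 ≈ 36.6 days.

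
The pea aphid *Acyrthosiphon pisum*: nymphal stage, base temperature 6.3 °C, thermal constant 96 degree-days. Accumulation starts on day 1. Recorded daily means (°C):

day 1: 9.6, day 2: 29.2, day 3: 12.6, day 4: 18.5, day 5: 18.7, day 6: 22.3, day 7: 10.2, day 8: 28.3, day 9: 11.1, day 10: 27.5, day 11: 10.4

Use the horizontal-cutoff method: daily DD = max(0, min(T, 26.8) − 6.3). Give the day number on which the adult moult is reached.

Daily DD above 6.3 °C (capped at 20.5): 3.3, 20.5, 6.3, 12.2, 12.4, 16.0, 3.9, 20.5, 4.8, 20.5, 4.1.
Cumulative: 3.3, 23.8, 30.1, 42.3, 54.7, 70.7, 74.6, 95.1, 99.9, 120.4, 124.5.
The total first reaches 96 DD on day 9.

day 9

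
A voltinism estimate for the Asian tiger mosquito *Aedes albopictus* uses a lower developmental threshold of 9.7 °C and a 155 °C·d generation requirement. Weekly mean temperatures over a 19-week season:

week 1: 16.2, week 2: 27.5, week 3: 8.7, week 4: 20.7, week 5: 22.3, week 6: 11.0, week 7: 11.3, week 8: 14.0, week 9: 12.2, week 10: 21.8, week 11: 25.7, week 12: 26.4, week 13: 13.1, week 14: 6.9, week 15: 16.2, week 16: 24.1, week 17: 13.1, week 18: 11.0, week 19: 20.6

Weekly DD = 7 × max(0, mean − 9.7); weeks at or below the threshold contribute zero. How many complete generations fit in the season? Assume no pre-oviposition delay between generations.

Weekly DD (7 × max(0, T̄ − 9.7)): 45.5, 124.6, 0.0, 77.0, 88.2, 9.1, 11.2, 30.1, 17.5, 84.7, 112.0, 116.9, 23.8, 0.0, 45.5, 100.8, 23.8, 9.1, 76.3.
Season total = 996.1 DD.
Complete generations = ⌊996.1 / 155⌋ = 6.

6 generations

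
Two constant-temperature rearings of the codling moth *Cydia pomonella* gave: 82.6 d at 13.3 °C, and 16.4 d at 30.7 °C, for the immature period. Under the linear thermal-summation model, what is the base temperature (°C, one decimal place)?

9.0 °C

Under the model K = D·(T − T_b), so D₁·(T₁ − T_b) = D₂·(T₂ − T_b).
82.6·(13.3 − T_b) = 16.4·(30.7 − T_b)
T_b = (82.6·13.3 − 16.4·30.7) / (82.6 − 16.4) = 595.10 / 66.2 = 8.989 °C ≈ 9.0 °C.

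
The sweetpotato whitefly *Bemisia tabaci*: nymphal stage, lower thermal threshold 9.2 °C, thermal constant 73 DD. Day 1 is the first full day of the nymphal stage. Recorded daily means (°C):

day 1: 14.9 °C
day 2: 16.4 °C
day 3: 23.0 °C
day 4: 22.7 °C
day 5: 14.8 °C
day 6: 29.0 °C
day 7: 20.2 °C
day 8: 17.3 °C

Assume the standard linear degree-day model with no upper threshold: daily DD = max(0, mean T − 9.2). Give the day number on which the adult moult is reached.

day 7

Daily DD above 9.2 °C: 5.7, 7.2, 13.8, 13.5, 5.6, 19.8, 11.0, 8.1.
Cumulative: 5.7, 12.9, 26.7, 40.2, 45.8, 65.6, 76.6, 84.7.
The total first reaches 73 DD on day 7.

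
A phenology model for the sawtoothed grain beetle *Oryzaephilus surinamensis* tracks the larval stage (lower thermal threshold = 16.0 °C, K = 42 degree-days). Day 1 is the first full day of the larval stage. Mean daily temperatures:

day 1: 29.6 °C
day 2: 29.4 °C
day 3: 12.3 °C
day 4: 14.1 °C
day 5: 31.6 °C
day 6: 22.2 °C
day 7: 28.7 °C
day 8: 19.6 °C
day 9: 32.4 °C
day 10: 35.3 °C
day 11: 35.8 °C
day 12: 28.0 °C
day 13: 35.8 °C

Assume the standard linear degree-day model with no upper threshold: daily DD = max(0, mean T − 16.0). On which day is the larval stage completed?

Daily DD above 16.0 °C: 13.6, 13.4, 0.0, 0.0, 15.6, 6.2, 12.7, 3.6, 16.4, 19.3, 19.8, 12.0, 19.8.
Cumulative: 13.6, 27.0, 27.0, 27.0, 42.6, 48.8, 61.5, 65.1, 81.5, 100.8, 120.6, 132.6, 152.4.
The total first reaches 42 DD on day 5.

day 5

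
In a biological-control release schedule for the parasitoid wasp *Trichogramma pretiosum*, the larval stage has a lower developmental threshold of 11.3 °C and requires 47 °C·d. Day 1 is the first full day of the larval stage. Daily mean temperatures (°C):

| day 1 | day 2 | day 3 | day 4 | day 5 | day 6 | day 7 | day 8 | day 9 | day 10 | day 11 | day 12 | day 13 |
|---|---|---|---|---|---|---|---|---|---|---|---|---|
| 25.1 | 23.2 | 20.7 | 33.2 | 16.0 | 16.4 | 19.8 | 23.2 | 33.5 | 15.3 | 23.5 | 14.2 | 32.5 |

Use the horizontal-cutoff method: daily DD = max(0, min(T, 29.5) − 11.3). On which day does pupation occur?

day 4

Daily DD above 11.3 °C (capped at 18.2): 13.8, 11.9, 9.4, 18.2, 4.7, 5.1, 8.5, 11.9, 18.2, 4.0, 12.2, 2.9, 18.2.
Cumulative: 13.8, 25.7, 35.1, 53.3, 58.0, 63.1, 71.6, 83.5, 101.7, 105.7, 117.9, 120.8, 139.0.
The total first reaches 47 DD on day 4.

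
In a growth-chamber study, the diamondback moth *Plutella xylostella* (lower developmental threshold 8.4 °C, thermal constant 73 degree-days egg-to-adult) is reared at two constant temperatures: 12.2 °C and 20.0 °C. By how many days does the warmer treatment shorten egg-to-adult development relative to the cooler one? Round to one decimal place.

12.9 days

At 12.2 °C: 73 / (12.2 − 8.4) = 73 / 3.8 = 19.211 d.
At 20.0 °C: 73 / (20.0 − 8.4) = 73 / 11.6 = 6.293 d.
Difference = |19.211 − 6.293| = 12.917 ≈ 12.9 days.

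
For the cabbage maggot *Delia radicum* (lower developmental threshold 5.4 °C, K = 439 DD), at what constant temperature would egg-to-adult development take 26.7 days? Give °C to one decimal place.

21.8 °C

Required daily accumulation = 439 / 26.7 = 16.442 DD/day.
T = T_base + 16.442 = 5.4 + 16.442 = 21.842 ≈ 21.8 °C.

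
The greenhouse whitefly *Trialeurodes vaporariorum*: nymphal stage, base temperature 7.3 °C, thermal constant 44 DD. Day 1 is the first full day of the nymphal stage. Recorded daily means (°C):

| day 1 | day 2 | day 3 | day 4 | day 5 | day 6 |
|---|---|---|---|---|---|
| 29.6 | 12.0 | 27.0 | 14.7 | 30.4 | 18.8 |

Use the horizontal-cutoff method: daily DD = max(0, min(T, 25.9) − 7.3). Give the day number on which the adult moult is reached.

Daily DD above 7.3 °C (capped at 18.6): 18.6, 4.7, 18.6, 7.4, 18.6, 11.5.
Cumulative: 18.6, 23.3, 41.9, 49.3, 67.9, 79.4.
The total first reaches 44 DD on day 4.

day 4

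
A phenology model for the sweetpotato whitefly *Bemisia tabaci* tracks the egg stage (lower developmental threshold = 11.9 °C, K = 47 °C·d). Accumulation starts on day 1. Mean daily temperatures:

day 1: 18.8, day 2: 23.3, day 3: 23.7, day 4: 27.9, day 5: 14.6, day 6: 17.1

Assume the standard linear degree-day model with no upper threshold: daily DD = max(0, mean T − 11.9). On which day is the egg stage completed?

Daily DD above 11.9 °C: 6.9, 11.4, 11.8, 16.0, 2.7, 5.2.
Cumulative: 6.9, 18.3, 30.1, 46.1, 48.8, 54.0.
The total first reaches 47 DD on day 5.

day 5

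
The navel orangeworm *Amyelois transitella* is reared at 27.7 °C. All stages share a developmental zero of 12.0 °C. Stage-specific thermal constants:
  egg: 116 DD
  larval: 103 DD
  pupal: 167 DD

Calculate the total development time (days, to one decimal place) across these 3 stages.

Daily accumulation at 27.7 °C = 27.7 − 12.0 = 15.7 DD/day.
Total K = 116 + 103 + 167 = 386 DD.
Total duration = 386 / 15.7 = 24.586 ≈ 24.6 days.

24.6 days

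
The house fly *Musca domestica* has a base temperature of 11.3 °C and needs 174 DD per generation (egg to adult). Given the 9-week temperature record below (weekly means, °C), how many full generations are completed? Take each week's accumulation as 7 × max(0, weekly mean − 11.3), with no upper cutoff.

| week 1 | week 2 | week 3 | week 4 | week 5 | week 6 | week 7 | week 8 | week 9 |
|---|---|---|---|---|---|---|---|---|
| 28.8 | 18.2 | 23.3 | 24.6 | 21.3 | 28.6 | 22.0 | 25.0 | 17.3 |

Weekly DD (7 × max(0, T̄ − 11.3)): 122.5, 48.3, 84.0, 93.1, 70.0, 121.1, 74.9, 95.9, 42.0.
Season total = 751.8 DD.
Complete generations = ⌊751.8 / 174⌋ = 4.

4 generations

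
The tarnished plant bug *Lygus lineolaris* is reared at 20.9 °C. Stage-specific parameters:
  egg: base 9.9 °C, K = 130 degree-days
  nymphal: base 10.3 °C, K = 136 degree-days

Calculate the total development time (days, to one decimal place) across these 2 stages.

egg: 130 / (20.9 − 9.9) = 130 / 11.0 = 11.818 d.
nymphal: 136 / (20.9 − 10.3) = 136 / 10.6 = 12.830 d.
Sum = 24.648 ≈ 24.6 days.

24.6 days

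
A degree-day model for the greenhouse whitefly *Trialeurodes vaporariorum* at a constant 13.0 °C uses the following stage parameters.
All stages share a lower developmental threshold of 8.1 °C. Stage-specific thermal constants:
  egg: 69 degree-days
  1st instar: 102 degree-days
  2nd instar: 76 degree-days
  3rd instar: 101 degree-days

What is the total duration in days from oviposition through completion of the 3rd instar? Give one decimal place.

71.0 days

Daily accumulation at 13.0 °C = 13.0 − 8.1 = 4.9 DD/day.
Total K = 69 + 102 + 76 + 101 = 348 DD.
Total duration = 348 / 4.9 = 71.020 ≈ 71.0 days.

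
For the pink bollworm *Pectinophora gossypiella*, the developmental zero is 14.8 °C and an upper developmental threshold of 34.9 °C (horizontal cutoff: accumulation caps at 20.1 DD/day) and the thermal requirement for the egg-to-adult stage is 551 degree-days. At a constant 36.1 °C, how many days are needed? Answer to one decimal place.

Temperature 36.1 °C exceeds the upper threshold, so daily accumulation caps at 34.9 − 14.8 = 20.1 DD/day.
Duration = 551 / 20.1 = 27.413 ≈ 27.4 days.

27.4 days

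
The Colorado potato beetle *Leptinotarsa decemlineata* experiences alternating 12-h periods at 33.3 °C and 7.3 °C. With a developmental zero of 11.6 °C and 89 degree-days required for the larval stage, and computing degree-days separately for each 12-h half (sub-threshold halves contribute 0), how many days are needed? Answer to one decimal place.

8.2 days

Day half: max(0, 33.3 − 11.6) × 0.5 = 21.7 × 0.5 = 10.85 DD.
Night half: max(0, 7.3 − 11.6) × 0.5 = 0.0 × 0.5 = 0.00 DD.
Per 24 h: 10.85 DD/day.
Duration = 89 / 10.85 = 8.203 ≈ 8.2 days.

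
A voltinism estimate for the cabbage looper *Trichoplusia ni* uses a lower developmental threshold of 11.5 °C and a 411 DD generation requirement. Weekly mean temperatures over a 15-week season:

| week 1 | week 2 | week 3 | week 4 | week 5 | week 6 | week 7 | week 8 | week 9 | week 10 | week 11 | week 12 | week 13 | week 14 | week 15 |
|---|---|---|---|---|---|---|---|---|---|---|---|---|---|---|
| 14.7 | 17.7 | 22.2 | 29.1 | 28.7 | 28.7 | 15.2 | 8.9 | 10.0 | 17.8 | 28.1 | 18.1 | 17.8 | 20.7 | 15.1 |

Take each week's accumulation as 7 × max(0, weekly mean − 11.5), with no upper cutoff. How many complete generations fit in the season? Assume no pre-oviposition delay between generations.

2 generations

Weekly DD (7 × max(0, T̄ − 11.5)): 22.4, 43.4, 74.9, 123.2, 120.4, 120.4, 25.9, 0.0, 0.0, 44.1, 116.2, 46.2, 44.1, 64.4, 25.2.
Season total = 870.8 DD.
Complete generations = ⌊870.8 / 411⌋ = 2.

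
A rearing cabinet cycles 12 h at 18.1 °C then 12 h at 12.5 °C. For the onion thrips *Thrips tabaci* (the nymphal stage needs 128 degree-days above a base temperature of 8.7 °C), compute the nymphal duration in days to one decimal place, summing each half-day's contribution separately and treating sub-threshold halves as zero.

19.4 days

Day half: max(0, 18.1 − 8.7) × 0.5 = 9.4 × 0.5 = 4.70 DD.
Night half: max(0, 12.5 − 8.7) × 0.5 = 3.8 × 0.5 = 1.90 DD.
Per 24 h: 6.60 DD/day.
Duration = 128 / 6.60 = 19.394 ≈ 19.4 days.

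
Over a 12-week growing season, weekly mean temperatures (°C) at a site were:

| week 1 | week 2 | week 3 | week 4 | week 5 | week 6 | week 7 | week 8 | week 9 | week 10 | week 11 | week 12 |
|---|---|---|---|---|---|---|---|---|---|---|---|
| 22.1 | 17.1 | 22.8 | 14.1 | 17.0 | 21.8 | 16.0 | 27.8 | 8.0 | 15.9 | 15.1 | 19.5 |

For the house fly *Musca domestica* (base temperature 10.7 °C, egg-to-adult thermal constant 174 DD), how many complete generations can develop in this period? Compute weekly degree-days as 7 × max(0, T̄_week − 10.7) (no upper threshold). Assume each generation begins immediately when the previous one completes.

3 generations

Weekly DD (7 × max(0, T̄ − 10.7)): 79.8, 44.8, 84.7, 23.8, 44.1, 77.7, 37.1, 119.7, 0.0, 36.4, 30.8, 61.6.
Season total = 640.5 DD.
Complete generations = ⌊640.5 / 174⌋ = 3.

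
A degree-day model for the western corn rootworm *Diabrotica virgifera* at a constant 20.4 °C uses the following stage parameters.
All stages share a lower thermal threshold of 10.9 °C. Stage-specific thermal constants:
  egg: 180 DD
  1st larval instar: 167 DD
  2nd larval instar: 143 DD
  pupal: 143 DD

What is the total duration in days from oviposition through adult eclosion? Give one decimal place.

Daily accumulation at 20.4 °C = 20.4 − 10.9 = 9.5 DD/day.
Total K = 180 + 167 + 143 + 143 = 633 DD.
Total duration = 633 / 9.5 = 66.632 ≈ 66.6 days.

66.6 days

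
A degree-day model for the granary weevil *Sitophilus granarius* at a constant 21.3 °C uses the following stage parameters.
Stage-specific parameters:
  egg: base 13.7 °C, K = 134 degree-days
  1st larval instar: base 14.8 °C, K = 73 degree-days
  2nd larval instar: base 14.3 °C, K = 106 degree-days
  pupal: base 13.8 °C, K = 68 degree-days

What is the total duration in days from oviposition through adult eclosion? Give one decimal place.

egg: 134 / (21.3 − 13.7) = 134 / 7.6 = 17.632 d.
1st larval instar: 73 / (21.3 − 14.8) = 73 / 6.5 = 11.231 d.
2nd larval instar: 106 / (21.3 − 14.3) = 106 / 7.0 = 15.143 d.
pupal: 68 / (21.3 − 13.8) = 68 / 7.5 = 9.067 d.
Sum = 53.072 ≈ 53.1 days.

53.1 days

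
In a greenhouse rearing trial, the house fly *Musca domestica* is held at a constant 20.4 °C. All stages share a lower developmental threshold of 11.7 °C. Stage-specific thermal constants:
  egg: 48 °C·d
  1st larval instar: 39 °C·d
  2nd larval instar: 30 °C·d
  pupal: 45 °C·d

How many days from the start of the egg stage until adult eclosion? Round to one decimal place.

18.6 days

Daily accumulation at 20.4 °C = 20.4 − 11.7 = 8.7 DD/day.
Total K = 48 + 39 + 30 + 45 = 162 DD.
Total duration = 162 / 8.7 = 18.621 ≈ 18.6 days.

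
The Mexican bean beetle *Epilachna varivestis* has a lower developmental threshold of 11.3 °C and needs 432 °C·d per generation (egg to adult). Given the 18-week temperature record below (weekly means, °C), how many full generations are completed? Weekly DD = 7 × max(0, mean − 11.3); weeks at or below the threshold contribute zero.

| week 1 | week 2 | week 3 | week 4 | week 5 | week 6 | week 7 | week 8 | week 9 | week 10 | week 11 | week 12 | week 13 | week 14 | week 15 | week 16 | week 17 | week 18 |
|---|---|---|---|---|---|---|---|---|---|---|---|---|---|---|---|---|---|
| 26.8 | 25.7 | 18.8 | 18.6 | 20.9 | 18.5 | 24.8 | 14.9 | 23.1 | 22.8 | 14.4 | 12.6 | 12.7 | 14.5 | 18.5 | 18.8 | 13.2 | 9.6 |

2 generations

Weekly DD (7 × max(0, T̄ − 11.3)): 108.5, 100.8, 52.5, 51.1, 67.2, 50.4, 94.5, 25.2, 82.6, 80.5, 21.7, 9.1, 9.8, 22.4, 50.4, 52.5, 13.3, 0.0.
Season total = 892.5 DD.
Complete generations = ⌊892.5 / 432⌋ = 2.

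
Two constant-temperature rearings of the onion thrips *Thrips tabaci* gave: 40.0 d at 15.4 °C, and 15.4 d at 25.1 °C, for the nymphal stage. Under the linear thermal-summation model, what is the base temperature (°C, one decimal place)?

Linear rate model ⇒ the product D·(T − T_b) is constant across temperatures.
40.0·(15.4 − T_b) = 15.4·(25.1 − T_b)
T_b = (40.0·15.4 − 15.4·25.1) / (40.0 − 15.4) = 229.46 / 24.6 = 9.328 °C ≈ 9.3 °C.

9.3 °C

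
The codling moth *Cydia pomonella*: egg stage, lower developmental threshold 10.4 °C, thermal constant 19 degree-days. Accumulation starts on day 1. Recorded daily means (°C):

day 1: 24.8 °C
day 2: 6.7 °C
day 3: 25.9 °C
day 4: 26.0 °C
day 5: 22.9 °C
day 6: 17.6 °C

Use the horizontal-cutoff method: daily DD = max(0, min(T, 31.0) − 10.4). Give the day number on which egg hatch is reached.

Daily DD above 10.4 °C (capped at 20.6): 14.4, 0.0, 15.5, 15.6, 12.5, 7.2.
Cumulative: 14.4, 14.4, 29.9, 45.5, 58.0, 65.2.
The total first reaches 19 DD on day 3.

day 3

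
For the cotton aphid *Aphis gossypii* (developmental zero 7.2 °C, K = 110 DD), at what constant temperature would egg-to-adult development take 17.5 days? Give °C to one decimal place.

Required daily accumulation = 110 / 17.5 = 6.286 DD/day.
T = T_base + 6.286 = 7.2 + 6.286 = 13.486 ≈ 13.5 °C.

13.5 °C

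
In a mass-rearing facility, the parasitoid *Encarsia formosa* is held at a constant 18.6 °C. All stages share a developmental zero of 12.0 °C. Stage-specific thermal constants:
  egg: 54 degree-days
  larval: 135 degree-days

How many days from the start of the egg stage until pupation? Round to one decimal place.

28.6 days

Daily accumulation at 18.6 °C = 18.6 − 12.0 = 6.6 DD/day.
Total K = 54 + 135 = 189 DD.
Total duration = 189 / 6.6 = 28.636 ≈ 28.6 days.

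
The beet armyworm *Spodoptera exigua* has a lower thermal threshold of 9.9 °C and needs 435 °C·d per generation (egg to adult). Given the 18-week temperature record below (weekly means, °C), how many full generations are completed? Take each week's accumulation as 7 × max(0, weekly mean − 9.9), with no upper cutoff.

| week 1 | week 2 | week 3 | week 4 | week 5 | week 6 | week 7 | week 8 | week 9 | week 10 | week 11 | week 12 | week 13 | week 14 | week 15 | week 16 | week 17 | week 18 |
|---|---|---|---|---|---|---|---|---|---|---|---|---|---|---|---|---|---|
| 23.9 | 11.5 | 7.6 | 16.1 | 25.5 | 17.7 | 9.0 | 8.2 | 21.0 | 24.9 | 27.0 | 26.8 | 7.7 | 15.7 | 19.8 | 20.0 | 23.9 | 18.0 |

Weekly DD (7 × max(0, T̄ − 9.9)): 98.0, 11.2, 0.0, 43.4, 109.2, 54.6, 0.0, 0.0, 77.7, 105.0, 119.7, 118.3, 0.0, 40.6, 69.3, 70.7, 98.0, 56.7.
Season total = 1072.4 DD.
Complete generations = ⌊1072.4 / 435⌋ = 2.

2 generations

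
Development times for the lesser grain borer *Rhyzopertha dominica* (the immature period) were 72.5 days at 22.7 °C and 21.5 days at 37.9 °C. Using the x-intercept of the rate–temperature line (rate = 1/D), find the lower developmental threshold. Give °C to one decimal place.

Equal thermal constants: D₁(T₁ − T_b) = D₂(T₂ − T_b).
72.5·(22.7 − T_b) = 21.5·(37.9 − T_b)
T_b = (72.5·22.7 − 21.5·37.9) / (72.5 − 21.5) = 830.90 / 51.0 = 16.292 °C ≈ 16.3 °C.

16.3 °C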